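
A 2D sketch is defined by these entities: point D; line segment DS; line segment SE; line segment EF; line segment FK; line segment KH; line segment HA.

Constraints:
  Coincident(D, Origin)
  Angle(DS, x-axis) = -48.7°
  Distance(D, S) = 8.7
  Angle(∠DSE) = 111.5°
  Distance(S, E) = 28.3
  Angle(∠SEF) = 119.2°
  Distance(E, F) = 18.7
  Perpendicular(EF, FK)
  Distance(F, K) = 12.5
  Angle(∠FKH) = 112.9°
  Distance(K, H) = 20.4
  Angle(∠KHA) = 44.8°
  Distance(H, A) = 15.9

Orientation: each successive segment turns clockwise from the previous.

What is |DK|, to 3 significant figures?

33.0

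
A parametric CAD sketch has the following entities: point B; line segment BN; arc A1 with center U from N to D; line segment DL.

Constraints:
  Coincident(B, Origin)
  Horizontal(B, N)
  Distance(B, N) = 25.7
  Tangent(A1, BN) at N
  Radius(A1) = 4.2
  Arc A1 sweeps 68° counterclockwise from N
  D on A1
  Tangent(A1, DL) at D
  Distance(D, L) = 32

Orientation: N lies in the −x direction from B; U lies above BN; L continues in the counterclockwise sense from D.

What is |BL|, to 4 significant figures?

33.76

B is at the origin; BN is horizontal with |BN| = 25.7 and N on the −x side, so N = (-25.70, 0.000). Tangency of A1 to BN means the radius UN is perpendicular to BN, so U = N + (0, 4.2) = (-25.70, 4.200). On A1, N sits at bearing -90° from U; a 68° counterclockwise sweep puts D at bearing -22°, so D = U + 4.2·(cos -22°, sin -22°) = (-21.81, 2.627). A1 meets DL tangentially, so UD is at right angles to DL, so DL runs along (−sin -22°, cos -22°); with |DL| = 32.0, L = (-9.818, 32.30). Then |BL| = |L − B| = 33.76.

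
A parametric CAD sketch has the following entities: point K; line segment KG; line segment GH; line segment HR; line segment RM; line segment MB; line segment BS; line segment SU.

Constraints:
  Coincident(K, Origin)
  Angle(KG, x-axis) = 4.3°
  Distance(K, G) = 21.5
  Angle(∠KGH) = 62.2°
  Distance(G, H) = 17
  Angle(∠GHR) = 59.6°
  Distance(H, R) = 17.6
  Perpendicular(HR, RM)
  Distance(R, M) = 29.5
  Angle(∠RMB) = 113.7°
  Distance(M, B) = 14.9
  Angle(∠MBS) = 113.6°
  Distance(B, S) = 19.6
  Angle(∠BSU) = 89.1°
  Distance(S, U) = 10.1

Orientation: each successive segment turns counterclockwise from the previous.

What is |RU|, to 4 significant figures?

25.81

∠MBS = 113.6° gives BS at 105.2° from the x-axis; with |BS| = 19.6, S = (36.92, 15.03). ∠BSU = 89.1° gives SU at -163.9° from the x-axis; with |SU| = 10.1, U = (27.22, 12.23). Then |RU| = |U − R| = 25.81.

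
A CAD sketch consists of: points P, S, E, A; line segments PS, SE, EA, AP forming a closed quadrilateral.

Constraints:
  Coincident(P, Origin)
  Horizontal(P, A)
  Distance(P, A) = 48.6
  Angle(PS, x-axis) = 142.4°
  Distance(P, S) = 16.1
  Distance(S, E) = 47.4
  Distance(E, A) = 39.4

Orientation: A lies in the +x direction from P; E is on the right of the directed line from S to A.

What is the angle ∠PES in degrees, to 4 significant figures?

5.476°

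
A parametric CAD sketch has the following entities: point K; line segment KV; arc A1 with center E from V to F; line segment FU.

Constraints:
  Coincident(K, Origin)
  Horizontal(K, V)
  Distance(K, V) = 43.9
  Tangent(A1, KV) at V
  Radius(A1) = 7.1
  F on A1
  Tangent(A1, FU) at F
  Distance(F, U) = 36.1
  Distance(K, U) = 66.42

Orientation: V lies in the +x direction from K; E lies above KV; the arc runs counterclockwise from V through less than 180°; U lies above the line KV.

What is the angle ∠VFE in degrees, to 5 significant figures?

44.482°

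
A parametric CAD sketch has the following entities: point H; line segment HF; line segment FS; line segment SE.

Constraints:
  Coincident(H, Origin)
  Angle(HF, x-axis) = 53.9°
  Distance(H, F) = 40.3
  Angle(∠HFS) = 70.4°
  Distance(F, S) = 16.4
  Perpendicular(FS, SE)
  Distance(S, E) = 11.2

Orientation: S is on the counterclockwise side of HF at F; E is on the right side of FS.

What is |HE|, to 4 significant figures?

49.25

∠HFS = 70.4°, so FS runs at 53.9° + (180° − 70.4°) = 163.5° from the x-axis; with |FS| = 16.4, S = F + 16.4·(cos 163.5°, sin 163.5°) = (8.020, 37.22). The perpendicularity gives SE at right angles to FS; with |SE| = 11.2 on the right of FS, E = S + 11.2·(0.2840, 0.9588) = (11.20, 47.96). Then |HE| = |E − H| = 49.25.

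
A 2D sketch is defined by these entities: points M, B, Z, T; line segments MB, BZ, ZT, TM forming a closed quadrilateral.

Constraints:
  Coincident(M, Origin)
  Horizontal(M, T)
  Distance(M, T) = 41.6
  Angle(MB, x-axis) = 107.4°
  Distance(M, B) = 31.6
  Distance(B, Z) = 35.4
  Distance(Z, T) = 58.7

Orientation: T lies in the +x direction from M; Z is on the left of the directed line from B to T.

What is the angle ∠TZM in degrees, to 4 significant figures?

42.41°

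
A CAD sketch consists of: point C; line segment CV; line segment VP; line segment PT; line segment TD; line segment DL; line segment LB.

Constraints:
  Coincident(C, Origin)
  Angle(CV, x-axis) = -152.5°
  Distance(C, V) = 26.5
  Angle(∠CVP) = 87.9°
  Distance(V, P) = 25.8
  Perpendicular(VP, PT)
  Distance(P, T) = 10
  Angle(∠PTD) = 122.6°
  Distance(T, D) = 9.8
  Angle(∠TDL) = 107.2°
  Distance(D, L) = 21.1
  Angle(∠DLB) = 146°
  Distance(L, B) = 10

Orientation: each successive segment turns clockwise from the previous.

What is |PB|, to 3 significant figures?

28.2

∠TDL = 107.2° gives DL at -105° from the x-axis; with |DL| = 21.1, L = (-22.6, -10.2). ∠DLB = 146.0° gives LB at -139° from the x-axis; with |LB| = 10.0, B = (-30.1, -16.8). Then |PB| = |B − P| = 28.2.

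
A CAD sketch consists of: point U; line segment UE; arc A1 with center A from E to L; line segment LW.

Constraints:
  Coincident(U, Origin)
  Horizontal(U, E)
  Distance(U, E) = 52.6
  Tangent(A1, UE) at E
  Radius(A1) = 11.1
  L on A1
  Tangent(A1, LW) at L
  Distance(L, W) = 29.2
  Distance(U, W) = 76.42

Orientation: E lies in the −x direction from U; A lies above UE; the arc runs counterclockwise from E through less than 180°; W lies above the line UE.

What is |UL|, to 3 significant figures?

48.6

Checks: |AL| = 11.10 ✓; ∠(AL, LW) = 90.00° ✓; |LW| = 29.20 ✓; |UW| = 76.42 ✓.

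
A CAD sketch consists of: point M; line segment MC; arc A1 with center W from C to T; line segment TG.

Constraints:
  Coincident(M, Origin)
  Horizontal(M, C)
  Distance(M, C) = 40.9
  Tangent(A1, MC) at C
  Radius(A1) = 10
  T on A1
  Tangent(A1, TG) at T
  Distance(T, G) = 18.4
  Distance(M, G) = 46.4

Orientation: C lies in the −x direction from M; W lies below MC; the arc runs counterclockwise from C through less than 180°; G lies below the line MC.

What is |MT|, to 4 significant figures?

50.98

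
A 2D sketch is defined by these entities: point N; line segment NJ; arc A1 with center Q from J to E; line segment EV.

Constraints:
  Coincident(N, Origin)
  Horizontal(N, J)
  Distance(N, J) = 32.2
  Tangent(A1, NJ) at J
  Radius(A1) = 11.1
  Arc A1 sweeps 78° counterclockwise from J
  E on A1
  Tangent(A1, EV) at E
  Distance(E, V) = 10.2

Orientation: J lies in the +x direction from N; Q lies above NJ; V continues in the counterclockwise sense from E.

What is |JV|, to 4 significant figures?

22.82

On A1, J sits at bearing -90° from Q; a 78° counterclockwise sweep puts E at bearing -12°, so E = Q + 11.1·(cos -12°, sin -12°) = (43.06, 8.792). Since A1 is tangent to EV there, QE ⟂ EV, so EV runs along (−sin -12°, cos -12°); with |EV| = 10.2, V = (45.18, 18.77). Then |JV| = |V − J| = 22.82.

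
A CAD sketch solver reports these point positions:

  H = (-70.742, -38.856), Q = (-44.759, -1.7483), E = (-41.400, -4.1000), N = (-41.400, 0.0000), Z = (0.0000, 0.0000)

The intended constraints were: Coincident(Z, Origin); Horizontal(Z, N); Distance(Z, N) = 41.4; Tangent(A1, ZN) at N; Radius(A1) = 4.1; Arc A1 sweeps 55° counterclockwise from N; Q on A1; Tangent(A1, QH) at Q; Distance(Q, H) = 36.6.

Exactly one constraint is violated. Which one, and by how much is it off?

Distance(Q, H) = 36.6 — off by 8.70.

Z = (0.00, 0.00) ✓; Z.y = 0.00, N.y = 0.00 ✓; |ZN| = 41.40 ✓; ∠(EN, NZ) = 90.00° ✓; |EN| = 4.100 ✓; bearing(E→Q) − bearing(E→N) = 55.00° ✓; |EQ| = 4.100 ✓; ∠(EQ, QH) = 90.00° ✓; |QH| = 45.30 ✗.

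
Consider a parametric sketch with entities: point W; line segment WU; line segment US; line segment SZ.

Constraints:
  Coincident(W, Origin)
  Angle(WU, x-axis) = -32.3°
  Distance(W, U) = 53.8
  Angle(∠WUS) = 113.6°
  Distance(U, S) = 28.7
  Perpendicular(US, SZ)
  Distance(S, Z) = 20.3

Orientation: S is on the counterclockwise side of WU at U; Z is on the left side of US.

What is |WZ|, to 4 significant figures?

58.01

∠WUS = 113.6°, so US runs at -32.3° + (180° − 113.6°) = 34.10° from the x-axis; with |US| = 28.7, S = U + 28.7·(cos 34.10°, sin 34.10°) = (69.24, -12.66). The perpendicularity gives SZ at right angles to US; with |SZ| = 20.3 on the left of US, Z = S + 20.3·(-0.5606, 0.8281) = (57.86, 4.152). Then |WZ| = |Z − W| = 58.01.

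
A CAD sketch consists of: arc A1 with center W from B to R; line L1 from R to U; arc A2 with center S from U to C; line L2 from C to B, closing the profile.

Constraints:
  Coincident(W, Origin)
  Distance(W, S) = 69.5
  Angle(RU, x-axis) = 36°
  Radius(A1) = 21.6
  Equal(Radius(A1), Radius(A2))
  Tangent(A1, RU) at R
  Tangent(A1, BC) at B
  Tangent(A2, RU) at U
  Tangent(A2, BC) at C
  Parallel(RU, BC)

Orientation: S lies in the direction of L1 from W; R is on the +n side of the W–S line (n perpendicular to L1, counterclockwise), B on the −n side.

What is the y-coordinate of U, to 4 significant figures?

58.33

Tangency of A1 to both parallel lines with radius 21.6 puts R and B at W ± 21.6·n: R = (-12.70, 17.47), B = (12.70, -17.47). Equal radii place U and C the same way about S: U = S + 21.6·n = (43.53, 58.33), C = S − 21.6·n = (68.92, 23.38). So U.y = 58.33.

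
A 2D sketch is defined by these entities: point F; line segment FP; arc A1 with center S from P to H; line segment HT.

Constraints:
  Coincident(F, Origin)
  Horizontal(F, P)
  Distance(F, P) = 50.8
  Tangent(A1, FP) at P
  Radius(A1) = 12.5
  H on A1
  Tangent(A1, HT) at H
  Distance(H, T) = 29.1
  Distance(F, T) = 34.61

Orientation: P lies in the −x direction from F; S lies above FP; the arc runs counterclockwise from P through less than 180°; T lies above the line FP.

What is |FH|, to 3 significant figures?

41.5

F is at the origin; FP is horizontal with |FP| = 50.8 and P on the −x side, so P = (-50.8, 0.00). Tangency of A1 to FP means the radius SP is perpendicular to FP, so S = P + (0, 12.5) = (-50.8, 12.5). Since SH ⟂ HT (tangency), |ST| = √(12.5² + 29.1²) = 31.7 regardless of where H sits on A1. So T lies on both circle(F, 34.61) and circle(S, 31.7); the above-FP intersection is T = (-22.4, 26.4). H is the foot of the tangent from T: H = (-41.3, 4.35).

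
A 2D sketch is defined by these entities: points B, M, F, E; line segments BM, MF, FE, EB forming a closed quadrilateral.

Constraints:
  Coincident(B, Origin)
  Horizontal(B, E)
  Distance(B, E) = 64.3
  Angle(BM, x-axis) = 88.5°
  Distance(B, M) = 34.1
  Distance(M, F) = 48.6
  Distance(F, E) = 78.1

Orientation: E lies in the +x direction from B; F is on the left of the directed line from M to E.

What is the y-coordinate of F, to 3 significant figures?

71.2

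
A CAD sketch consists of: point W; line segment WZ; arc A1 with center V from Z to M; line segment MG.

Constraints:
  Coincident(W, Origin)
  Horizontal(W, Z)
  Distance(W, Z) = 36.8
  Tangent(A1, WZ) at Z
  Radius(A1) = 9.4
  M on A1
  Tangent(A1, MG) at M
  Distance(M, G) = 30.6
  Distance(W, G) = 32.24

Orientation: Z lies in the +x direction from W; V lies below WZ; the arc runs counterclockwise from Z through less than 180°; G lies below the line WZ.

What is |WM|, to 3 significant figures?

29.2

Checks: |VM| = 9.400 ✓; ∠(VM, MG) = 90.00° ✓; |MG| = 30.60 ✓; |WG| = 32.24 ✓.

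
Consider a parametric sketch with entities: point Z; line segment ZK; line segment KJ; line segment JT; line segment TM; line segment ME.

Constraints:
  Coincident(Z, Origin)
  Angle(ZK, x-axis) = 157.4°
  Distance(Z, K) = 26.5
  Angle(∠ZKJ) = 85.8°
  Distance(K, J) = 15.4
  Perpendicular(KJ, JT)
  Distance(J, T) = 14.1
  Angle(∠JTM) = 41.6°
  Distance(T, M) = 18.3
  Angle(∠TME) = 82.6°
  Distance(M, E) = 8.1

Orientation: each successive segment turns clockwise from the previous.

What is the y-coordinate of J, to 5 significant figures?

23.930

Z is at the origin; ZK runs at 157.4° with length 26.5, so K = (-24.465, 10.184). ∠ZKJ = 85.8° gives KJ at 63.200° from the x-axis; with |KJ| = 15.4, J = (-17.522, 23.930). So J.y = 23.930.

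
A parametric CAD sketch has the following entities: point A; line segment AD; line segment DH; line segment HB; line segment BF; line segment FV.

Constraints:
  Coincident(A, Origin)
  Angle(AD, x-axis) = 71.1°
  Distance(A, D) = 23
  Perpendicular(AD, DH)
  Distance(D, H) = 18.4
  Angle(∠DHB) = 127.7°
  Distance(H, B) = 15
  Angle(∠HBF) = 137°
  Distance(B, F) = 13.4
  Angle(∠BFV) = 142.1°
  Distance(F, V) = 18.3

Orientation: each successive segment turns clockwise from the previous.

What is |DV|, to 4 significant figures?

40.95

A is at the origin; AD runs at 71.1° with length 23.0, so D = (7.450, 21.76). AD is perpendicular to DH, so DH runs at -18.90°; with |DH| = 18.4, H = (24.86, 15.80). ∠DHB = 127.7° gives HB at -71.20° from the x-axis; with |HB| = 15.0, B = (29.69, 1.600). ∠HBF = 137.0° gives BF at -114.2° from the x-axis; with |BF| = 13.4, F = (24.20, -10.62). ∠BFV = 142.1° gives FV at -152.1° from the x-axis; with |FV| = 18.3, V = (8.026, -19.19). Then |DV| = |V − D| = 40.95.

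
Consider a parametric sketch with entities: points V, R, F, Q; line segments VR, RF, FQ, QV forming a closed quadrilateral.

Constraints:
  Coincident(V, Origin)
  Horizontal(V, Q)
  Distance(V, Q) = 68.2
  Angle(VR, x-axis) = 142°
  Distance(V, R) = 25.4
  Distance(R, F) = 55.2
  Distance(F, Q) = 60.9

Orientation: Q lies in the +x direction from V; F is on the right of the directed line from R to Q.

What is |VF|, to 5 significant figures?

31.152

V is at the origin; V and Q share the same y with |VQ| = 68.2 and Q in +x, so Q = (68.2, 0). VR runs at 142.0° with |VR| = 25.4, so R = (-20.015, 15.638). F is determined by |RF| = 55.2 and |FQ| = 60.9 together: it lies at the intersection of circle(R, 55.2) and circle(Q, 60.9). With |RQ| = 89.591, the foot of the radical line on RQ is 41.102 from R and the perpendicular offset is √(55.2² − 41.102²) = 36.846. Taking the right-of-RQ solution: F = (14.024, -27.817).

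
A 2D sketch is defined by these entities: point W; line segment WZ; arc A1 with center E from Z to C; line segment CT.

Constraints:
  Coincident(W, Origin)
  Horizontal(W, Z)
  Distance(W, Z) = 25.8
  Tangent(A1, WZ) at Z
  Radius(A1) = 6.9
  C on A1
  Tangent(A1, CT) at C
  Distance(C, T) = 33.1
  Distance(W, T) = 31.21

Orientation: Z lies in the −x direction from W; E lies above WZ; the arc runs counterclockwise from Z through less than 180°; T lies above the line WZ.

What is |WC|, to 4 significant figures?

20.23

Checks: W = (0.00, 0.00) ✓; ∠(EZ, ZW) = 90.00° ✓; |EC| = 6.900 ✓; ∠(EC, CT) = 90.00° ✓; |CT| = 33.10 ✓; |WT| = 31.21 ✓.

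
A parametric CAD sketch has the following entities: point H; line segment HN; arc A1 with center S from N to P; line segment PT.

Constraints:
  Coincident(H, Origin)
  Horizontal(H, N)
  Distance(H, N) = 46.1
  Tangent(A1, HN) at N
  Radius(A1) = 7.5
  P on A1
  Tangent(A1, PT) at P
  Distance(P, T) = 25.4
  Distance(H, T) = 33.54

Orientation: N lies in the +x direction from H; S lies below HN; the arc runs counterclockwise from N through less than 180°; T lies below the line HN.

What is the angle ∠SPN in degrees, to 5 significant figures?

64.036°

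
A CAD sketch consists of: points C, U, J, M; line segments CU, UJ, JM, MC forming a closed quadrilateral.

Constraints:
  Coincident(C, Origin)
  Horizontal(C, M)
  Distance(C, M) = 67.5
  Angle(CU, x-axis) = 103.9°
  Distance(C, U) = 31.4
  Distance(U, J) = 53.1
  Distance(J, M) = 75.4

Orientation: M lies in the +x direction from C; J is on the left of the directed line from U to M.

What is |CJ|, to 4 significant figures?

73.48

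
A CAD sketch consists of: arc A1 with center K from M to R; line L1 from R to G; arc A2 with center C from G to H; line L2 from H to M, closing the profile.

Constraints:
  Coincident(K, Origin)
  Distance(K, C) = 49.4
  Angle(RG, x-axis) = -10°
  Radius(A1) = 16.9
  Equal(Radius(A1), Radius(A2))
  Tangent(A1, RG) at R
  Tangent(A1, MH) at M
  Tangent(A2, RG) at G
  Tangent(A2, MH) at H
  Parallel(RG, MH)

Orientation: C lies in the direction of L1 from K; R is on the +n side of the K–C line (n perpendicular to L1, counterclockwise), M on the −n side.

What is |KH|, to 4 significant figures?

52.21

Tangency of A1 to both parallel lines with radius 16.9 puts R and M at K ± 16.9·n: R = (2.935, 16.64), M = (-2.935, -16.64). Equal radii place G and H the same way about C: G = C + 16.9·n = (51.58, 8.065), H = C − 16.9·n = (45.71, -25.22). Then |KH| = |H − K| = 52.21.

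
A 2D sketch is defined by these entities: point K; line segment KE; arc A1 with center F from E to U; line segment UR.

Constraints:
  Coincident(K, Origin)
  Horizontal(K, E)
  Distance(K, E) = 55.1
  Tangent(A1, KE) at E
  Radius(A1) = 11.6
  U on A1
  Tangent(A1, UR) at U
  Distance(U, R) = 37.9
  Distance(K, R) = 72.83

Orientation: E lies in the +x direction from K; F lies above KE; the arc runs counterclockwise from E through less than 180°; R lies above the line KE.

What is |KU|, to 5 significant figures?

67.768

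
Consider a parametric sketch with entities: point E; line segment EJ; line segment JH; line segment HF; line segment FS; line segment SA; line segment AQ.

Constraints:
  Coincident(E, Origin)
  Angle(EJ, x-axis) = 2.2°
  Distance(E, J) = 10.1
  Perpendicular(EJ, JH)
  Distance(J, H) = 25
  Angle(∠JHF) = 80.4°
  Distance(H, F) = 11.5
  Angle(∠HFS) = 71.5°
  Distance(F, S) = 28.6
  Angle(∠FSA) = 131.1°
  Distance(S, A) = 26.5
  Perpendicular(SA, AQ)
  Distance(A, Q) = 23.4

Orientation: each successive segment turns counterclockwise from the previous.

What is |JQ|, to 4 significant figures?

36.32

E is at the origin; EJ runs at 2.2° with length 10.1, so J = (10.09, 0.3877). The perpendicularity gives JH at right angles to EJ, so JH runs at 92.20°; with |JH| = 25.0, H = (9.133, 25.37). ∠JHF = 80.4° gives HF at -168.2° from the x-axis; with |HF| = 11.5, F = (-2.124, 23.02). ∠HFS = 71.5° gives FS at -59.70° from the x-axis; with |FS| = 28.6, S = (12.31, -1.676). ∠FSA = 131.1° gives SA at -10.80° from the x-axis; with |SA| = 26.5, A = (38.34, -6.641). SA ⟂ AQ, so AQ runs at 79.20°; with |AQ| = 23.4, Q = (42.72, 16.34). Then |JQ| = |Q − J| = 36.32.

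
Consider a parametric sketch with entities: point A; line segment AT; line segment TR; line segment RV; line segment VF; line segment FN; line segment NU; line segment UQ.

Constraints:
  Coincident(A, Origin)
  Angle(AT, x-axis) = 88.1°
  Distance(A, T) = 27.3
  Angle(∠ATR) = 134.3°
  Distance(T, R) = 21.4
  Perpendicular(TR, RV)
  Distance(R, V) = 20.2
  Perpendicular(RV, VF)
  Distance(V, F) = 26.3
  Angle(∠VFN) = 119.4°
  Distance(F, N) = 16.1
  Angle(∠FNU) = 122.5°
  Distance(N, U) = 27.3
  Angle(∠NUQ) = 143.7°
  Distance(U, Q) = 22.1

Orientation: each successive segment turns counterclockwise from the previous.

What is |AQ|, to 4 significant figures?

61.10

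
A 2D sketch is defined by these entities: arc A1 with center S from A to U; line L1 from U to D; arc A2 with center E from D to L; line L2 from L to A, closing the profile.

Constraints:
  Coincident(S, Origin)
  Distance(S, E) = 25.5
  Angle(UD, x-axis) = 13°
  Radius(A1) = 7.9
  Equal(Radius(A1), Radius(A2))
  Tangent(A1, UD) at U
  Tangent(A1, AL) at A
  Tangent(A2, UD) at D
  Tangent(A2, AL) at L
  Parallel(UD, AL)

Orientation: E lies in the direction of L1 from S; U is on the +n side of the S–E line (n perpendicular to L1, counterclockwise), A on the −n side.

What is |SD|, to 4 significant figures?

26.70

The slot axis is L1's direction at 13.0°, so u = (cos 13.0°, sin 13.0°) = (0.9744, 0.2250) and n = (−sin 13.0°, cos 13.0°) = (-0.2250, 0.9744). S is at the origin and E lies 25.5 along u from S, so E = 25.5·u = (24.85, 5.736). Tangency of A1 to both parallel lines with radius 7.9 puts U and A at S ± 7.9·n: U = (-1.777, 7.698), A = (1.777, -7.698). Equal radii place D and L the same way about E: D = E + 7.9·n = (23.07, 13.43), L = E − 7.9·n = (26.62, -1.961). Then |SD| = |D − S| = 26.70.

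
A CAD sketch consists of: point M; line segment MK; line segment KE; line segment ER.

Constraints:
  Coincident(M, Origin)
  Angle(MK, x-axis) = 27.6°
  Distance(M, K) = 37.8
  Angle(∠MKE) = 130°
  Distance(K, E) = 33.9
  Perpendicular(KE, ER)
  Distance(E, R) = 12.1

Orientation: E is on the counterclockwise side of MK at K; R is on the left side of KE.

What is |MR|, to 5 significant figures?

60.589

M is at the origin; MK runs at 27.6° with length 37.8, so K = 37.8·(cos 27.6°, sin 27.6°) = (33.498, 17.513). ∠MKE = 130.0°, so KE runs at 27.6° + (180° − 130.0°) = 77.600° from the x-axis; with |KE| = 33.9, E = K + 33.9·(cos 77.600°, sin 77.600°) = (40.778, 50.622). The perpendicularity gives ER at right angles to KE; with |ER| = 12.1 on the left of KE, R = E + 12.1·(-0.97667, 0.21474) = (28.960, 53.220). Then |MR| = |R − M| = 60.589.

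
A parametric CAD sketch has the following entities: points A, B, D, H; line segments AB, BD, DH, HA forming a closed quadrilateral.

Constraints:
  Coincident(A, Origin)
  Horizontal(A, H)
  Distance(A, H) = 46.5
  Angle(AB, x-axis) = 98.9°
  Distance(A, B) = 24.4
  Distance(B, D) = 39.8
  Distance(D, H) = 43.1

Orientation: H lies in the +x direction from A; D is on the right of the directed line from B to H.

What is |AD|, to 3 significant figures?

15.7

A is at the origin; AH is horizontal with |AH| = 46.5 and H in +x, so H = (46.5, 0). AB runs at 98.9° with |AB| = 24.4, so B = (-3.77, 24.1). D is determined by |BD| = 39.8 and |DH| = 43.1 together: it lies at the intersection of circle(B, 39.8) and circle(H, 43.1). With |BH| = 55.8, the foot of the radical line on BH is 25.4 from B and the perpendicular offset is √(39.8² − 25.4²) = 30.6. Taking the right-of-BH solution: D = (5.91, -14.5).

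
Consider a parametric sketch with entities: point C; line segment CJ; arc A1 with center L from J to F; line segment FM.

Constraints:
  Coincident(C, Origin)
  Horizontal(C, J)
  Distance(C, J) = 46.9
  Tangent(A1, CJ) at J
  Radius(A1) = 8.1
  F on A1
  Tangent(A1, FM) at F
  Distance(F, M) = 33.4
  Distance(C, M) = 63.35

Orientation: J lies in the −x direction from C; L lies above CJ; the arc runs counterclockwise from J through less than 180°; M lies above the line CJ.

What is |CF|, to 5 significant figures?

40.303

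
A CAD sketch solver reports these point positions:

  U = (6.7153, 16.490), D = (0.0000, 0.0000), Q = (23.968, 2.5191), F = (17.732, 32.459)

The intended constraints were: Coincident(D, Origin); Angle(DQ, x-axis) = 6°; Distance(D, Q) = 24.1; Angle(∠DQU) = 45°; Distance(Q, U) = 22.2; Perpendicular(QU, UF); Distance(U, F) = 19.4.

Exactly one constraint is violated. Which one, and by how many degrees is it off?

Perpendicular(QU, UF) — off by 4.40°.

D = (0.00, 0.00) ✓; DQ at 6.000° ✓; |DQ| = 24.10 ✓; ∠DQU = 45.00° ✓; |QU| = 22.20 ✓; ∠(QU, UF) = 85.60° ✗; |UF| = 19.40 ✓.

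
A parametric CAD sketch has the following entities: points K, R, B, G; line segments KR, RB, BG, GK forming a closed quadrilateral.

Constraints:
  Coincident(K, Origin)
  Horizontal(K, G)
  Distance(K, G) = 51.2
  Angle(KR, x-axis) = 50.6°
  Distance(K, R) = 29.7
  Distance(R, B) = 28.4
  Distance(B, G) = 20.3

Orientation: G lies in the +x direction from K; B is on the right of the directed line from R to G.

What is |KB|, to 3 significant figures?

31.2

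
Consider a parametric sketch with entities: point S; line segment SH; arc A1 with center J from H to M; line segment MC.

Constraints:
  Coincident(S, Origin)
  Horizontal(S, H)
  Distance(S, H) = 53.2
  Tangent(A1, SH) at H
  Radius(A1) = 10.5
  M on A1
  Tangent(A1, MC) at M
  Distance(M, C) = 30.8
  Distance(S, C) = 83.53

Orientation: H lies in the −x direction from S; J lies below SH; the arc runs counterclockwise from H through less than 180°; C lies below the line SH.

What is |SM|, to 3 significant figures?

62.8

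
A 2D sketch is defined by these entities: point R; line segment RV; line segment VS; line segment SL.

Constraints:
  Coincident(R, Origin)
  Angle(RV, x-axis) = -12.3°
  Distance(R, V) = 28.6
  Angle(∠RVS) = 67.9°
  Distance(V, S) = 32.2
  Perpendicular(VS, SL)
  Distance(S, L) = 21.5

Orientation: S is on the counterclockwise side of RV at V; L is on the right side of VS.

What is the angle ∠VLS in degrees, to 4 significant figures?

56.27°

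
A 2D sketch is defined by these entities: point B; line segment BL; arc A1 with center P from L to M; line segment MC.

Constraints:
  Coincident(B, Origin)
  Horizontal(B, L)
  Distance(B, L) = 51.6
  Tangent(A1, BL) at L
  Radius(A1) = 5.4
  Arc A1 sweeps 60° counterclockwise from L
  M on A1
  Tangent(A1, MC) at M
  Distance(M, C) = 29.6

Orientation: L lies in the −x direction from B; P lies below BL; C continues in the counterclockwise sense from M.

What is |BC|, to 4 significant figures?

76.52

B is at the origin; BL is horizontal with |BL| = 51.6 and L on the −x side, so L = (-51.60, 0.000). The tangent condition forces PL to be normal to BL, so P = L + (0, -5.4) = (-51.60, -5.400). On A1, L sits at bearing 90° from P; a 60° counterclockwise sweep puts M at bearing 150°, so M = P + 5.4·(cos 150°, sin 150°) = (-56.28, -2.700). Since A1 is tangent to MC there, PM ⟂ MC, so MC runs along (−sin 150°, cos 150°); with |MC| = 29.6, C = (-71.08, -28.33). Then |BC| = |C − B| = 76.52.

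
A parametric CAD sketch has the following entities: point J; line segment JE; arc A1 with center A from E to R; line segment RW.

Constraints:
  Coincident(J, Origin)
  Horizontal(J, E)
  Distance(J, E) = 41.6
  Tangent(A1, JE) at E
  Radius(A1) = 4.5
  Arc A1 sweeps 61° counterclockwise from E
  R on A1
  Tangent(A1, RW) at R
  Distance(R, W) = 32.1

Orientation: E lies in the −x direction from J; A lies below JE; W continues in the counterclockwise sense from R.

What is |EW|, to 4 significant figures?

36.11

J is at the origin; J and E share the same y with |JE| = 41.6 and E on the −x side, so E = (-41.60, 0.000). Since A1 is tangent to JE there, AE ⟂ JE, so A = E + (0, -4.5) = (-41.60, -4.500). On A1, E sits at bearing 90° from A; a 61° counterclockwise sweep puts R at bearing 151°, so R = A + 4.5·(cos 151°, sin 151°) = (-45.54, -2.318). A1 meets RW tangentially, so AR is at right angles to RW, so RW runs along (−sin 151°, cos 151°); with |RW| = 32.1, W = (-61.10, -30.39). Then |EW| = |W − E| = 36.11.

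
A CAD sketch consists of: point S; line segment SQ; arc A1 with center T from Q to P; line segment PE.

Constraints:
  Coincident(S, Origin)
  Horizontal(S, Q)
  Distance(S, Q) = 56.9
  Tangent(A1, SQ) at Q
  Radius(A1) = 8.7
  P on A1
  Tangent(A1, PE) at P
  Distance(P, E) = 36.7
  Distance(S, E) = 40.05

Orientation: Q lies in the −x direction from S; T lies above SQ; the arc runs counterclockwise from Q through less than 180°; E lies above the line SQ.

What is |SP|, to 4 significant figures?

50.47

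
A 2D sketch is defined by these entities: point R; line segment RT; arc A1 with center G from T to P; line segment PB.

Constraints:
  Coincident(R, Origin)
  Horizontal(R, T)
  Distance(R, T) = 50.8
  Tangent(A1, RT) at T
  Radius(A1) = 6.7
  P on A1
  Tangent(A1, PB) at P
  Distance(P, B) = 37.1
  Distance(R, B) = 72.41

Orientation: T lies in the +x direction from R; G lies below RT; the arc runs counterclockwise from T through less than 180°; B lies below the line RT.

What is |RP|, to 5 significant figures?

45.450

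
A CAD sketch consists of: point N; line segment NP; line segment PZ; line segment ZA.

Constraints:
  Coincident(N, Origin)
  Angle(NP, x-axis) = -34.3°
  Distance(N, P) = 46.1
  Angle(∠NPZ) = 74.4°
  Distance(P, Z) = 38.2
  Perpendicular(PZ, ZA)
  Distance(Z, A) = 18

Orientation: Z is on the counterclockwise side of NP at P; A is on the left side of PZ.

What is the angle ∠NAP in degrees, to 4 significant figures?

70.89°

N is at the origin; NP runs at -34.3° with length 46.1, so P = 46.1·(cos -34.3°, sin -34.3°) = (38.08, -25.98). ∠NPZ = 74.4°, so PZ runs at -34.3° + (180° − 74.4°) = 71.30° from the x-axis; with |PZ| = 38.2, Z = P + 38.2·(cos 71.30°, sin 71.30°) = (50.33, 10.20). The perpendicularity gives ZA at right angles to PZ; with |ZA| = 18.0 on the left of PZ, A = Z + 18.0·(-0.9472, 0.3206) = (33.28, 15.98). Then cos ∠NAP = AN·AP / (|AN||AP|), giving 70.89°.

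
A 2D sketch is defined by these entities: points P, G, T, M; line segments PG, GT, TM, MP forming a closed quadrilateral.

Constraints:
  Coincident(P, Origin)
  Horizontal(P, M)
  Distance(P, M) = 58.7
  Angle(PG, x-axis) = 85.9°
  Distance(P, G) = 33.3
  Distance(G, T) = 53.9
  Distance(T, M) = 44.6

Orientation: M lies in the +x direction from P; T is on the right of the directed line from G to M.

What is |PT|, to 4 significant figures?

25.75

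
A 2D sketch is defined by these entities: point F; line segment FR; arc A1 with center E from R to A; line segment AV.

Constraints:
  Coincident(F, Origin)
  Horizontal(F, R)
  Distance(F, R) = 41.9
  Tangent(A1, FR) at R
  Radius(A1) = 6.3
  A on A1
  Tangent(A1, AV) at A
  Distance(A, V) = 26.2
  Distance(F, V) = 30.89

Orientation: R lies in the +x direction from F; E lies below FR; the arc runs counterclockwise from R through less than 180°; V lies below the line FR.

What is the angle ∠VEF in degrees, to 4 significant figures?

46.66°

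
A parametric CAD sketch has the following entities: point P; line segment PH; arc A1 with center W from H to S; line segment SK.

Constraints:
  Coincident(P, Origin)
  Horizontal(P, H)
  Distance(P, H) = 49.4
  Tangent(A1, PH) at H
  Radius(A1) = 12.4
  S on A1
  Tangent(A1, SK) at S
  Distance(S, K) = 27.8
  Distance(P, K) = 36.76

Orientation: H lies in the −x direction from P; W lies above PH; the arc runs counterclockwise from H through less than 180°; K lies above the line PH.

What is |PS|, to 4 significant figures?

39.54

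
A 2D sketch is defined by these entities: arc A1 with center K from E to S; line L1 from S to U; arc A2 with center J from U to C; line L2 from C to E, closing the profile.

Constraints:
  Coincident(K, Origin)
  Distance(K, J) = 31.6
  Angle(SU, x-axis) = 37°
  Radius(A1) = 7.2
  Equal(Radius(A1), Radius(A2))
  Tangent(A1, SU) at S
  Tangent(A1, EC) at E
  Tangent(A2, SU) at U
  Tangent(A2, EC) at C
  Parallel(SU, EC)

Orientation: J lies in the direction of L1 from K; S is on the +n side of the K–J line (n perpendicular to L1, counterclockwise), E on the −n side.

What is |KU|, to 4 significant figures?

32.41

The slot axis is L1's direction at 37.0°, so u = (cos 37.0°, sin 37.0°) = (0.7986, 0.6018) and n = (−sin 37.0°, cos 37.0°) = (-0.6018, 0.7986). K is at the origin and J lies 31.6 along u from K, so J = 31.6·u = (25.24, 19.02). Tangency of A1 to both parallel lines with radius 7.2 puts S and E at K ± 7.2·n: S = (-4.333, 5.750), E = (4.333, -5.750). Equal radii place U and C the same way about J: U = J + 7.2·n = (20.90, 24.77), C = J − 7.2·n = (29.57, 13.27). Then |KU| = |U − K| = 32.41.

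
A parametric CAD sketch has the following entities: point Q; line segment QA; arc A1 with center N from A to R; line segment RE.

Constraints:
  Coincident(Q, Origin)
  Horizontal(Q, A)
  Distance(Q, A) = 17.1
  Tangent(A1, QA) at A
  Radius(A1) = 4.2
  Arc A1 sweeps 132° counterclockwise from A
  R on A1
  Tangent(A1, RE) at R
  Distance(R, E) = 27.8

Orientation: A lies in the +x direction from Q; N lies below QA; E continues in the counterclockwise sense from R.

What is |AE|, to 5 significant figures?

31.706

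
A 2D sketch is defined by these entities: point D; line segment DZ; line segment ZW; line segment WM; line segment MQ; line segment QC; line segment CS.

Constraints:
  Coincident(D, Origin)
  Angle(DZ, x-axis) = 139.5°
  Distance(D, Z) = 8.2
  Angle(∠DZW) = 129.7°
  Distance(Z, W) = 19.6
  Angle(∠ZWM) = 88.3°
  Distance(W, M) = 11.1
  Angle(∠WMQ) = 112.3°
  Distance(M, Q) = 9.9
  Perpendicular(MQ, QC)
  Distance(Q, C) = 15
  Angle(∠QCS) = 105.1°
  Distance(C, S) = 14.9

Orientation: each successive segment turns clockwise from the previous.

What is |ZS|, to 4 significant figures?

18.70

D is at the origin; DZ runs at 139.5° with length 8.2, so Z = (-6.235, 5.325). ∠DZW = 129.7° gives ZW at 89.20° from the x-axis; with |ZW| = 19.6, W = (-5.962, 24.92). ∠ZWM = 88.3° gives WM at -2.500° from the x-axis; with |WM| = 11.1, M = (5.128, 24.44). ∠WMQ = 112.3° gives MQ at -70.20° from the x-axis; with |MQ| = 9.9, Q = (8.481, 15.12). The perpendicularity gives QC at right angles to MQ, so QC runs at -160.2°; with |QC| = 15.0, C = (-5.632, 10.04). ∠QCS = 105.1° gives CS at 124.9° from the x-axis; with |CS| = 14.9, S = (-14.16, 22.26). Then |ZS| = |S − Z| = 18.70.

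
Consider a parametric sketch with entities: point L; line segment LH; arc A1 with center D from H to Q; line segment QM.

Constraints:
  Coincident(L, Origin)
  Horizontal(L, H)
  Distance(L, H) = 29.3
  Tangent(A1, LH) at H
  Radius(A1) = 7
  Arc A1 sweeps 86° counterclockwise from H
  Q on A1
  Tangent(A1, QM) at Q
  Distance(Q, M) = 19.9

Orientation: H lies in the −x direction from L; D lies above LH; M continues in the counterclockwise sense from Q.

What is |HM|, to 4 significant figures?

27.66

L is at the origin; LH is horizontal with |LH| = 29.3 and H on the −x side, so H = (-29.30, 0.000). Tangency of A1 to LH means the radius DH is perpendicular to LH, so D = H + (0, 7) = (-29.30, 7.000). On A1, H sits at bearing -90° from D; an 86° counterclockwise sweep puts Q at bearing -4°, so Q = D + 7.0·(cos -4°, sin -4°) = (-22.32, 6.512). The tangent condition forces DQ to be normal to QM, so QM runs along (−sin -4°, cos -4°); with |QM| = 19.9, M = (-20.93, 26.36). Then |HM| = |M − H| = 27.66.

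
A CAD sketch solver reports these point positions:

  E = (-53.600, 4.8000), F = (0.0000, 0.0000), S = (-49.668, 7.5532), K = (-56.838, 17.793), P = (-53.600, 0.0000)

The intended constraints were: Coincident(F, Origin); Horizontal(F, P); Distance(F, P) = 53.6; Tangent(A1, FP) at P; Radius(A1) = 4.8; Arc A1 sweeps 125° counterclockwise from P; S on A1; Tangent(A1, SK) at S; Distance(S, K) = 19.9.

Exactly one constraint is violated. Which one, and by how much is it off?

Distance(S, K) = 19.9 — off by 7.40.

F = (0.00, 0.00) ✓; F.y = 0.00, P.y = 0.00 ✓; |FP| = 53.60 ✓; ∠(EP, PF) = 90.00° ✓; |EP| = 4.800 ✓; bearing(E→S) − bearing(E→P) = 125.0° ✓; |ES| = 4.800 ✓; ∠(ES, SK) = 90.00° ✓; |SK| = 12.50 ✗.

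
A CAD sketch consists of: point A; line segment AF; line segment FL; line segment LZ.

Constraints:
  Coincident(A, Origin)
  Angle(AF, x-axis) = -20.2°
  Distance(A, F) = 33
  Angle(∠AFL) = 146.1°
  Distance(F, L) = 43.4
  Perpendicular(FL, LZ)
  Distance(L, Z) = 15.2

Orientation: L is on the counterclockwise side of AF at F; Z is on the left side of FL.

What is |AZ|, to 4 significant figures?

70.86

∠AFL = 146.1°, so FL runs at -20.2° + (180° − 146.1°) = 13.70° from the x-axis; with |FL| = 43.4, L = F + 43.4·(cos 13.70°, sin 13.70°) = (73.14, -1.116). FL ⟂ LZ; with |LZ| = 15.2 on the left of FL, Z = L + 15.2·(-0.2368, 0.9715) = (69.54, 13.65). Then |AZ| = |Z − A| = 70.86.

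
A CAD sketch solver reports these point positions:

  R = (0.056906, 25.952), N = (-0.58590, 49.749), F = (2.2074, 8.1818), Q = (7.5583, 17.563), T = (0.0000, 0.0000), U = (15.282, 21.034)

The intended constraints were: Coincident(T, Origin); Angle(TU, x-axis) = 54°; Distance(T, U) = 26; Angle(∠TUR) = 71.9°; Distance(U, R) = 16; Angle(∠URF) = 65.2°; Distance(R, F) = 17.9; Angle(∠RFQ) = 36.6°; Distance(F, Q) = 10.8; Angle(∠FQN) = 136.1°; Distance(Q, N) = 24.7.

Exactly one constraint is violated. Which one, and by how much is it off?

Distance(Q, N) = 24.7 — off by 8.50.

T = (0.00, 0.00) ✓; TU at 54.00° ✓; |TU| = 26.00 ✓; ∠TUR = 71.90° ✓; |UR| = 16.00 ✓; ∠URF = 65.20° ✓; |RF| = 17.90 ✓; ∠RFQ = 36.60° ✓; |FQ| = 10.80 ✓; ∠FQN = 136.1° ✓; |QN| = 33.20 ✗.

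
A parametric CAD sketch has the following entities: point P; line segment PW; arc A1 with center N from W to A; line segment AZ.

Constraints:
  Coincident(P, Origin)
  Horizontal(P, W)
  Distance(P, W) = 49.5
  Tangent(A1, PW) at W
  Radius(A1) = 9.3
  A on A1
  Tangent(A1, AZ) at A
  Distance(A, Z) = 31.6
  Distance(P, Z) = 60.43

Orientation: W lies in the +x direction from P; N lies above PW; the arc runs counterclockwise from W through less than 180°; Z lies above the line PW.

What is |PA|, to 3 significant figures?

59.4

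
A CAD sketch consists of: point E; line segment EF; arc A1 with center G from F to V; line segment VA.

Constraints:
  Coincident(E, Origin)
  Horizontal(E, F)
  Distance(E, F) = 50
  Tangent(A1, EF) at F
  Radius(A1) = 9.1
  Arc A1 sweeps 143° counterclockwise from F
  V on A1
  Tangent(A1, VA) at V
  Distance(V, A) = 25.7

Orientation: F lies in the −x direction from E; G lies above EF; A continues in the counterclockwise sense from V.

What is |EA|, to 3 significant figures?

72.4

E is at the origin; EF is horizontal with |EF| = 50.0 and F on the −x side, so F = (-50.0, 0.00). A1 meets EF tangentially, so GF is at right angles to EF, so G = F + (0, 9.1) = (-50.0, 9.10). On A1, F sits at bearing -90° from G; a 143° counterclockwise sweep puts V at bearing 53°, so V = G + 9.1·(cos 53°, sin 53°) = (-44.5, 16.4). Tangency of A1 to VA means the radius GV is perpendicular to VA, so VA runs along (−sin 53°, cos 53°); with |VA| = 25.7, A = (-65.0, 31.8). Then |EA| = |A − E| = 72.4.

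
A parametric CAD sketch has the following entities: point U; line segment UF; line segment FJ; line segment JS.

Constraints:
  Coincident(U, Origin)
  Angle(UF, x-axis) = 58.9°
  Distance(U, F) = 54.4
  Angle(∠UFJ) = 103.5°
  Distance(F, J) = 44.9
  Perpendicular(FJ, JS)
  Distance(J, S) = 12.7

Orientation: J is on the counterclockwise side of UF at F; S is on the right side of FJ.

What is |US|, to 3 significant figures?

87.3

U is at the origin; UF runs at 58.9° with length 54.4, so F = 54.4·(cos 58.9°, sin 58.9°) = (28.1, 46.6). ∠UFJ = 103.5°, so FJ runs at 58.9° + (180° − 103.5°) = 135° from the x-axis; with |FJ| = 44.9, J = F + 44.9·(cos 135°, sin 135°) = (-3.87, 78.1). FJ ⟂ JS; with |JS| = 12.7 on the right of FJ, S = J + 12.7·(0.702, 0.712) = (5.05, 87.2). Then |US| = |S − U| = 87.3.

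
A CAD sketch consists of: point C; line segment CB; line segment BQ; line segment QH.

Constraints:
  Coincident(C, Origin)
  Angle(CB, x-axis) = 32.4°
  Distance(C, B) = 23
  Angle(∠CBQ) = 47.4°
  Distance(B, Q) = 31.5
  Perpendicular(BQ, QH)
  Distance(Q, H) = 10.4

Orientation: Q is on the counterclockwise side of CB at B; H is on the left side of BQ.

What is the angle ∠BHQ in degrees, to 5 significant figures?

71.729°

C is at the origin; CB runs at 32.4° with length 23.0, so B = 23.0·(cos 32.4°, sin 32.4°) = (19.420, 12.324). ∠CBQ = 47.4°, so BQ runs at 32.4° + (180° − 47.4°) = 165.00° from the x-axis; with |BQ| = 31.5, Q = B + 31.5·(cos 165.00°, sin 165.00°) = (-11.007, 20.477). BQ is perpendicular to QH; with |QH| = 10.4 on the left of BQ, H = Q + 10.4·(-0.25882, -0.96593) = (-13.699, 10.431). Then cos ∠BHQ = HB·HQ / (|HB||HQ|), giving 71.729°.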